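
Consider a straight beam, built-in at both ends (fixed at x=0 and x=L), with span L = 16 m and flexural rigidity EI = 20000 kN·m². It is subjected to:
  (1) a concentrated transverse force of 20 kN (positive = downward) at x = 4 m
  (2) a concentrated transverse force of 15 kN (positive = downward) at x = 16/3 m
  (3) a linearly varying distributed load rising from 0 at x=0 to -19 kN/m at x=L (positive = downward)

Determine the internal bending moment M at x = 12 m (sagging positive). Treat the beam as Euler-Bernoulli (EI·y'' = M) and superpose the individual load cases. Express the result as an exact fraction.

Load 1 — point force P=20 kN at a=4 m (b=L-a=12):
  M_1 = Pa²(a+3b)(L-x)/L³ - Pa²b/L²  [x>a] = 20·4²·(4+3·12)·(16-12)/16³ - 20·4²·12/16² = -5/2 kN·m
Load 2 — point force P=15 kN at a=16/3 m (b=L-a=32/3):
  M_2 = Pa²(a+3b)(L-x)/L³ - Pa²b/L²  [x>a] = 15·(16/3)²·((16/3)+3·(32/3))·(16-12)/16³ - 15·(16/3)²·(32/3)/16² = -20/9 kN·m
Load 3 — triangular load w₀=-19 kN/m (0→w₀ over full span):
  M_3 = 3w₀Lx/20 - w₀L²/30 - w₀x³/(6L) = 3·(-19)·16·12/20 - (-19)·16²/30 - (-19)·12³/(6·16) = -646/15 kN·m
Superposition: M = Σ M_i = -4301/90 kN·m ≈ -47.788889 kN·m

M(12) = -4301/90 kN·m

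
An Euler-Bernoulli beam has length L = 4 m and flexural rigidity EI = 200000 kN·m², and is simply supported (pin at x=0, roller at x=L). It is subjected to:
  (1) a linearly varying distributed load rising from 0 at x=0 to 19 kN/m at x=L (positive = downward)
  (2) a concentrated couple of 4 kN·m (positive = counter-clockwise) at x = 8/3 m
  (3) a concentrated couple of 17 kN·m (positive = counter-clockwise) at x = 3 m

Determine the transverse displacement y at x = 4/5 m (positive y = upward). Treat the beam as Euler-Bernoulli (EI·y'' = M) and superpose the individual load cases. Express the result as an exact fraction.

y(4/5) = -7365523/56250000000 m

Load 1 — triangular load w₀=19 kN/m (0→w₀ over full span):
  y_1 = -w₀x(7L⁴-10L²x²+3x⁴)/(360LEI) = -19·(4/5)·(7·4⁴-10·4²·(4/5)²+3·(4/5)⁴)/(360·4·200000) = -13072/146484375 m
Load 2 — applied couple M₀=4 kN·m at a=8/3 m (b=L-a=4/3):
  y_2 = (M₀x³/(6L)+C₁x)/EI  [x≤a] with C₁=M₀(3b²-L²)/(6L)=-16/9 = (4·(4/5)³/(6·4)+(-16/9)·(4/5))/200000 = -47/7031250 m
Load 3 — applied couple M₀=17 kN·m at a=3 m (b=L-a=1):
  y_3 = (M₀x³/(6L)+C₁x)/EI  [x≤a] with C₁=M₀(3b²-L²)/(6L)=-221/24 = (17·(4/5)³/(6·4)+(-221/24)·(4/5))/200000 = -1751/50000000 m
Superposition: y = Σ y_i = -7365523/56250000000 m ≈ -0.000131 m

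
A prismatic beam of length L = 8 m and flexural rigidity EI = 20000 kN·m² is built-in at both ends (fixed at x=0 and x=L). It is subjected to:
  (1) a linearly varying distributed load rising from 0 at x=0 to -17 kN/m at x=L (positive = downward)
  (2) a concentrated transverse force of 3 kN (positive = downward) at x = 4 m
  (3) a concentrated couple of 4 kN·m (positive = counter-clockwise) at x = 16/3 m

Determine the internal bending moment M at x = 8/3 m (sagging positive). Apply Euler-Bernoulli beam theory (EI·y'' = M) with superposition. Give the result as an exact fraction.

Load 1 — triangular load w₀=-17 kN/m (0→w₀ over full span):
  M_1 = 3w₀Lx/20 - w₀L²/30 - w₀x³/(6L) = 3·(-17)·8·(8/3)/20 - (-17)·8²/30 - (-17)·(8/3)³/(6·8) = -4624/405 kN·m
Load 2 — point force P=3 kN at a=4 m (b=L-a=4):
  M_2 = Pb²(3a+b)x/L³ - Pab²/L²  [x≤a] = 3·4²·(3·4+4)·(8/3)/8³ - 3·4·4²/8² = 1 kN·m
Load 3 — applied couple M₀=4 kN·m at a=16/3 m (b=L-a=8/3):
  M_3 = R_Ax - M_A  [x≤a] with R_A=2/3, M_A=4/3 = (2/3)·(8/3) - (4/3) = 4/9 kN·m
Superposition: M = Σ M_i = -4039/405 kN·m ≈ -9.972840 kN·m

M(8/3) = -4039/405 kN·m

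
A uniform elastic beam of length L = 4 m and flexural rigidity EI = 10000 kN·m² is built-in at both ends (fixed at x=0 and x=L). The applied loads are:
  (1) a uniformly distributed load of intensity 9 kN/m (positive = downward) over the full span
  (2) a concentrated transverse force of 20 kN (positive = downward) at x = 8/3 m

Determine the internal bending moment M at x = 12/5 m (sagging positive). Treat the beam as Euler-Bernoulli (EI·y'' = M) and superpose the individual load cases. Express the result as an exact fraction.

M(12/5) = 7964/675 kN·m

Load 1 — uniform load w=9 kN/m over full span:
  M_1 = wLx/2 - wL²/12 - wx²/2 = 9·4·(12/5)/2 - 9·4²/12 - 9·(12/5)²/2 = 132/25 kN·m
Load 2 — point force P=20 kN at a=8/3 m (b=L-a=4/3):
  M_2 = Pb²(3a+b)x/L³ - Pab²/L²  [x≤a] = 20·(4/3)²·(3·(8/3)+(4/3))·(12/5)/4³ - 20·(8/3)·(4/3)²/4² = 176/27 kN·m
Superposition: M = Σ M_i = 7964/675 kN·m ≈ 11.798519 kN·m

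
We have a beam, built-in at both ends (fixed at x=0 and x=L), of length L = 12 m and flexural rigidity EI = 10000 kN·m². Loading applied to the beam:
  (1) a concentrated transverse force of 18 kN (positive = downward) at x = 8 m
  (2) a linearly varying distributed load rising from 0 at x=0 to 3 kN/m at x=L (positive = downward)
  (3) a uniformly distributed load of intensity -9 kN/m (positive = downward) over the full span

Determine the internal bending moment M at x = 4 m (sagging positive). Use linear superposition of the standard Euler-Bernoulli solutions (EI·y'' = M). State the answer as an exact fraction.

Load 1 — point force P=18 kN at a=8 m (b=L-a=4):
  M_1 = Pb²(3a+b)x/L³ - Pab²/L²  [x≤a] = 18·4²·(3·8+4)·4/12³ - 18·8·4²/12² = 8/3 kN·m
Load 2 — triangular load w₀=3 kN/m (0→w₀ over full span):
  M_2 = 3w₀Lx/20 - w₀L²/30 - w₀x³/(6L) = 3·3·12·4/20 - 3·12²/30 - 3·4³/(6·12) = 68/15 kN·m
Load 3 — uniform load w=-9 kN/m over full span:
  M_3 = wLx/2 - wL²/12 - wx²/2 = (-9)·12·4/2 - (-9)·12²/12 - (-9)·4²/2 = -36 kN·m
Superposition: M = Σ M_i = -144/5 kN·m ≈ -28.800000 kN·m

M(4) = -144/5 kN·m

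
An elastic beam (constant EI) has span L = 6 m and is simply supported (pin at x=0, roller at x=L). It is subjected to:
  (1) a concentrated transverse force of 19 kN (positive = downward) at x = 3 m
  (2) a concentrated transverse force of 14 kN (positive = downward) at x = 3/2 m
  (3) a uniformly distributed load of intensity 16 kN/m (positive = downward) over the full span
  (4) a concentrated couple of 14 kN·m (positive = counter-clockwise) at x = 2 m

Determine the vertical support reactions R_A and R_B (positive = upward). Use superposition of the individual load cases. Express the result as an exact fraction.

Load 1 — point force P=19 kN at a=3 m (b=L-a=3):
  R_A = Pb/L = 19·3/6 = 19/2 kN
  R_B = Pa/L = 19·3/6 = 19/2 kN
Load 2 — point force P=14 kN at a=3/2 m (b=L-a=9/2):
  R_A = Pb/L = 14·(9/2)/6 = 21/2 kN
  R_B = Pa/L = 14·(3/2)/6 = 7/2 kN
Load 3 — uniform load w=16 kN/m over full span:
  R_A = wL/2 = 16·6/2 = 48 kN
  R_B = wL/2 = 16·6/2 = 48 kN
Load 4 — applied couple M₀=14 kN·m at a=2 m (b=L-a=4):
  R_A = M₀/L = 14/6 = 7/3 kN
  R_B = -M₀/L = -14/6 = -7/3 kN
Superposition: R_A = 211/3 kN, R_B = 176/3 kN

R_A = 211/3 kN, R_B = 176/3 kN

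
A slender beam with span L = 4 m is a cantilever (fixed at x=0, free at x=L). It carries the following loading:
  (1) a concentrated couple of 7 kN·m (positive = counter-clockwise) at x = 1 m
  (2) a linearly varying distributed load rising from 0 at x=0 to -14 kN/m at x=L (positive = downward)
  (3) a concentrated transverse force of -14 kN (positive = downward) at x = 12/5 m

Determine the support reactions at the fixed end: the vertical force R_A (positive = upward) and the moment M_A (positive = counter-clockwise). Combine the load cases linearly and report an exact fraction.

R_A = -42 kN, M_A = -1729/15 kN·m

Load 1 — applied couple M₀=7 kN·m at a=1 m (b=L-a=3):
  R_A = 0 kN
  M_A = -M₀ = -7 kN·m
Load 2 — triangular load w₀=-14 kN/m (0→w₀ over full span):
  R_A = w₀L/2 = (-14)·4/2 = -28 kN
  M_A = w₀L²/3 = (-14)·4²/3 = -224/3 kN·m
Load 3 — point force P=-14 kN at a=12/5 m (b=L-a=8/5):
  R_A = P = (-14) = -14 kN
  M_A = Pa = (-14)·(12/5) = -168/5 kN·m
Superposition: R_A = -42 kN, M_A = -1729/15 kN·m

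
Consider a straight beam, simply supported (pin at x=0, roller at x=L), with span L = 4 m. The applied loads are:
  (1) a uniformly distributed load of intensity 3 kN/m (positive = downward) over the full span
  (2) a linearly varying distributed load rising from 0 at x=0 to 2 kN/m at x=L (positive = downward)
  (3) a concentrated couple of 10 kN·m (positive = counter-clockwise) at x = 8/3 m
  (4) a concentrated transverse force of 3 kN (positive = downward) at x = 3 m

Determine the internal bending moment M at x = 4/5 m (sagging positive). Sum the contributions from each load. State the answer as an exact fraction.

M(4/5) = 933/125 kN·m

Load 1 — uniform load w=3 kN/m over full span:
  M_1 = wx(L-x)/2 = 3·(4/5)·(4-(4/5))/2 = 96/25 kN·m
Load 2 — triangular load w₀=2 kN/m (0→w₀ over full span):
  M_2 = w₀Lx/6 - w₀x³/(6L) = 2·4·(4/5)/6 - 2·(4/5)³/(6·4) = 128/125 kN·m
Load 3 — applied couple M₀=10 kN·m at a=8/3 m (b=L-a=4/3):
  M_3 = M₀x/L  [x≤a] = 10·(4/5)/4 = 2 kN·m
Load 4 — point force P=3 kN at a=3 m (b=L-a=1):
  M_4 = Pbx/L  [x≤a] = 3·1·(4/5)/4 = 3/5 kN·m
Superposition: M = Σ M_i = 933/125 kN·m ≈ 7.464000 kN·m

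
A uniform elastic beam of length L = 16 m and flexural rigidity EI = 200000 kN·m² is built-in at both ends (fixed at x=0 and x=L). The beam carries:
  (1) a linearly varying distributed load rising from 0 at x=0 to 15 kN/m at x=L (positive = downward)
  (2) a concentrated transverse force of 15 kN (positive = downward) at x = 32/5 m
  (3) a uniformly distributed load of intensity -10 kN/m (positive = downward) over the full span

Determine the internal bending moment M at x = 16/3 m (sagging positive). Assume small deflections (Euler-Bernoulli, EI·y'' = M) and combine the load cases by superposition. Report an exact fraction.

Load 1 — triangular load w₀=15 kN/m (0→w₀ over full span):
  M_1 = 3w₀Lx/20 - w₀L²/30 - w₀x³/(6L) = 3·15·16·(16/3)/20 - 15·16²/30 - 15·(16/3)³/(6·16) = 1088/27 kN·m
Load 2 — point force P=15 kN at a=32/5 m (b=L-a=48/5):
  M_2 = Pb²(3a+b)x/L³ - Pab²/L²  [x≤a] = 15·(48/5)²·(3·(32/5)+(48/5))·(16/3)/16³ - 15·(32/5)·(48/5)²/16² = 432/25 kN·m
Load 3 — uniform load w=-10 kN/m over full span:
  M_3 = wLx/2 - wL²/12 - wx²/2 = (-10)·16·(16/3)/2 - (-10)·16²/12 - (-10)·(16/3)²/2 = -640/9 kN·m
Superposition: M = Σ M_i = -9136/675 kN·m ≈ -13.534815 kN·m

M(16/3) = -9136/675 kN·m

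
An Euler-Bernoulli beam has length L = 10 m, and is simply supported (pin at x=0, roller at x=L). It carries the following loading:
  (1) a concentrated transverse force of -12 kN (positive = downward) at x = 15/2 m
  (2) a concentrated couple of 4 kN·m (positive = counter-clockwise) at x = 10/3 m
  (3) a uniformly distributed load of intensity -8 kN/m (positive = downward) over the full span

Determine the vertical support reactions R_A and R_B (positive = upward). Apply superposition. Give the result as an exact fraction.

Load 1 — point force P=-12 kN at a=15/2 m (b=L-a=5/2):
  R_A = Pb/L = (-12)·(5/2)/10 = -3 kN
  R_B = Pa/L = (-12)·(15/2)/10 = -9 kN
Load 2 — applied couple M₀=4 kN·m at a=10/3 m (b=L-a=20/3):
  R_A = M₀/L = 4/10 = 2/5 kN
  R_B = -M₀/L = -4/10 = -2/5 kN
Load 3 — uniform load w=-8 kN/m over full span:
  R_A = wL/2 = (-8)·10/2 = -40 kN
  R_B = wL/2 = (-8)·10/2 = -40 kN
Superposition: R_A = -213/5 kN, R_B = -247/5 kN

R_A = -213/5 kN, R_B = -247/5 kN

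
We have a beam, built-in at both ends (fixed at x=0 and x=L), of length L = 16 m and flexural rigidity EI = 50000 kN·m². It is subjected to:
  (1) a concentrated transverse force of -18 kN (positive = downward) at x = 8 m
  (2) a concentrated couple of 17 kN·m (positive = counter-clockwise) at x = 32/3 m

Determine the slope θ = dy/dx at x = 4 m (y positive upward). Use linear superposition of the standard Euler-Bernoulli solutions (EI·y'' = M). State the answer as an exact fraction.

Load 1 — point force P=-18 kN at a=8 m (b=L-a=8):
  θ_1 = -Pb²x(2aL-(3a+b)x)/(2L³EI)  [x≤a] = -(-18)·8²·4·(2·8·16-(3·8+8)·4)/(2·16³·50000) = 9/6250 rad
Load 2 — applied couple M₀=17 kN·m at a=32/3 m (b=L-a=16/3):
  θ_2 = (R_Ax²/2 - M_Ax)/EI  [x≤a] with R_A=17/12, M_A=17/3 = ((17/12)·4²/2 - (17/3)·4)/50000 = -17/75000 rad
Superposition: θ = Σ θ_i = 91/75000 rad ≈ 0.001213 rad

θ(4) = 91/75000 rad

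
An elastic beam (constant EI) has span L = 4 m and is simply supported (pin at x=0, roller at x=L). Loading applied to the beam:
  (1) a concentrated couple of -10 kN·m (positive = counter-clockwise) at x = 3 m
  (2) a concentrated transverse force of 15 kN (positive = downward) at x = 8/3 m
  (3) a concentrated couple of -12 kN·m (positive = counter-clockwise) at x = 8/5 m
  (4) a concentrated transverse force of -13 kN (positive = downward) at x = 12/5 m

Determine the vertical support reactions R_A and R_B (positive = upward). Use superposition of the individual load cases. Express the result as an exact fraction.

Load 1 — applied couple M₀=-10 kN·m at a=3 m (b=L-a=1):
  R_A = M₀/L = (-10)/4 = -5/2 kN
  R_B = -M₀/L = -(-10)/4 = 5/2 kN
Load 2 — point force P=15 kN at a=8/3 m (b=L-a=4/3):
  R_A = Pb/L = 15·(4/3)/4 = 5 kN
  R_B = Pa/L = 15·(8/3)/4 = 10 kN
Load 3 — applied couple M₀=-12 kN·m at a=8/5 m (b=L-a=12/5):
  R_A = M₀/L = (-12)/4 = -3 kN
  R_B = -M₀/L = -(-12)/4 = 3 kN
Load 4 — point force P=-13 kN at a=12/5 m (b=L-a=8/5):
  R_A = Pb/L = (-13)·(8/5)/4 = -26/5 kN
  R_B = Pa/L = (-13)·(12/5)/4 = -39/5 kN
Superposition: R_A = -57/10 kN, R_B = 77/10 kN

R_A = -57/10 kN, R_B = 77/10 kN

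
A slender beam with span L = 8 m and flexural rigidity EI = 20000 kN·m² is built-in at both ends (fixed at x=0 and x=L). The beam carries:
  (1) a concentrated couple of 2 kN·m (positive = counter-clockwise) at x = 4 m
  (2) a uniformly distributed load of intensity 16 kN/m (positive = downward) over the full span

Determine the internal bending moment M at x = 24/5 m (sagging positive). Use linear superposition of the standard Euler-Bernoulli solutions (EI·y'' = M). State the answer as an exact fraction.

M(24/5) = 5527/150 kN·m

Load 1 — applied couple M₀=2 kN·m at a=4 m (b=L-a=4):
  M_1 = R_Ax - M_A - M₀  [x>a] with R_A=3/8, M_A=1/2 = (3/8)·(24/5) - (1/2) - 2 = -7/10 kN·m
Load 2 — uniform load w=16 kN/m over full span:
  M_2 = wLx/2 - wL²/12 - wx²/2 = 16·8·(24/5)/2 - 16·8²/12 - 16·(24/5)²/2 = 2816/75 kN·m
Superposition: M = Σ M_i = 5527/150 kN·m ≈ 36.846667 kN·m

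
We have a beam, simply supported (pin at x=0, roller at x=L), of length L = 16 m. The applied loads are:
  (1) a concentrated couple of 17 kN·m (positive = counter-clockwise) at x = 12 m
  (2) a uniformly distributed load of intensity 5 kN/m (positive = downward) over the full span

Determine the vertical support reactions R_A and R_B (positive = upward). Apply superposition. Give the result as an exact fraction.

Load 1 — applied couple M₀=17 kN·m at a=12 m (b=L-a=4):
  R_A = M₀/L = 17/16 kN
  R_B = -M₀/L = -17/16 kN
Load 2 — uniform load w=5 kN/m over full span:
  R_A = wL/2 = 5·16/2 = 40 kN
  R_B = wL/2 = 5·16/2 = 40 kN
Superposition: R_A = 657/16 kN, R_B = 623/16 kN

R_A = 657/16 kN, R_B = 623/16 kN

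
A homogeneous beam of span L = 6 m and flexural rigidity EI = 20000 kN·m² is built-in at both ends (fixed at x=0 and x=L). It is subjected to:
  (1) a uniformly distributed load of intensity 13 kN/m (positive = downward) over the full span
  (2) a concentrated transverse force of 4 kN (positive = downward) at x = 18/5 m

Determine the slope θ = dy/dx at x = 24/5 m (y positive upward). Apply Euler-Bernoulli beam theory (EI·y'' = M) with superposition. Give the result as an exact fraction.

θ(24/5) = 4833/3906250 rad

Load 1 — uniform load w=13 kN/m over full span:
  θ_1 = -wx(L-x)(L-2x)/(12EI) = -13·(24/5)·(6-(24/5))·(6-2·(24/5))/(12·20000) = 351/312500 rad
Load 2 — point force P=4 kN at a=18/5 m (b=L-a=12/5):
  θ_2 = Pa²(L-x)(2bL-(3b+a)(L-x))/(2L³EI)  [x>a] = 4·(18/5)²·(6-(24/5))·(2·(12/5)·6-(3·(12/5)+(18/5))·(6-(24/5)))/(2·6³·20000) = 891/7812500 rad
Superposition: θ = Σ θ_i = 4833/3906250 rad ≈ 0.001237 rad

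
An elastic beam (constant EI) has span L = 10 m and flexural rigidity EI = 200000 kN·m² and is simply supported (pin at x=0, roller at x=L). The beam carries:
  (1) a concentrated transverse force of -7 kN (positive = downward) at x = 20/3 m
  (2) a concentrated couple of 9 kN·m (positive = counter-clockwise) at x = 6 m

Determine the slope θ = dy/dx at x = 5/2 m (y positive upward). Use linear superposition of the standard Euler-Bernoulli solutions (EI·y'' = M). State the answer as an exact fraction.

Load 1 — point force P=-7 kN at a=20/3 m (b=L-a=10/3):
  θ_1 = -Pb(L²-b²-3x²)/(6LEI)  [x≤a] = -(-7)·(10/3)·(10²-(10/3)²-3·(5/2)²)/(6·10·200000) = 707/5184000 rad
Load 2 — applied couple M₀=9 kN·m at a=6 m (b=L-a=4):
  θ_2 = (M₀x²/(2L)+C₁)/EI  [x≤a] with C₁=M₀(3b²-L²)/(6L)=-39/5 = (9·(5/2)²/(2·10)+(-39/5))/200000 = -399/16000000 rad
Superposition: θ = Σ θ_i = 144431/1296000000 rad ≈ 0.000111 rad

θ(5/2) = 144431/1296000000 rad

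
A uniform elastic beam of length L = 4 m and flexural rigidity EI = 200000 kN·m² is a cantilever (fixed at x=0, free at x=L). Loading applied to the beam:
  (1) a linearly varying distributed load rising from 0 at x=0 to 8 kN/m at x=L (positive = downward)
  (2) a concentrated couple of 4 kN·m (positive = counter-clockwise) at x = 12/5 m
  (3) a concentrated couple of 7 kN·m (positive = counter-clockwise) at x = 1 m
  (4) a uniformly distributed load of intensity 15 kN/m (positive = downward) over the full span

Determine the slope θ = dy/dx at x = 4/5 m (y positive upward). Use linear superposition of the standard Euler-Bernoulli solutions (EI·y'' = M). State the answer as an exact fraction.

θ(4/5) = -46091/93750000 rad

Load 1 — triangular load w₀=8 kN/m (0→w₀ over full span):
  θ_1 = (w₀Lx²/4-w₀L²x/3-w₀x⁴/(24L))/EI = (8·4·(4/5)²/4-8·4²·(4/5)/3-8·(4/5)⁴/(24·4))/200000 = -851/5859375 rad
Load 2 — applied couple M₀=4 kN·m at a=12/5 m (b=L-a=8/5):
  θ_2 = M₀x/EI  [x≤a] = 4·(4/5)/200000 = 1/62500 rad
Load 3 — applied couple M₀=7 kN·m at a=1 m (b=L-a=3):
  θ_3 = M₀x/EI  [x≤a] = 7·(4/5)/200000 = 7/250000 rad
Load 4 — uniform load w=15 kN/m over full span:
  θ_4 = -wx(x²-3Lx+3L²)/(6EI) = -15·(4/5)·((4/5)²-3·4·(4/5)+3·4²)/(6·200000) = -61/156250 rad
Superposition: θ = Σ θ_i = -46091/93750000 rad ≈ -0.000492 rad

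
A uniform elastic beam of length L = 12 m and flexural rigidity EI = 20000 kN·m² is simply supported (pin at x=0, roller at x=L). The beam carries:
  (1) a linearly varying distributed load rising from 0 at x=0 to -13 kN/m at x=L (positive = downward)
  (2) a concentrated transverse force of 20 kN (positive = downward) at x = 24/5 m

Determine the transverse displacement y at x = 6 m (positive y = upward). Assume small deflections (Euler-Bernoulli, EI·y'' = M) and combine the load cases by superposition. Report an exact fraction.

y(6) = 26883/500000 m

Load 1 — triangular load w₀=-13 kN/m (0→w₀ over full span):
  y_1 = -w₀x(7L⁴-10L²x²+3x⁴)/(360LEI) = -(-13)·6·(7·12⁴-10·12²·6²+3·6⁴)/(360·12·20000) = 351/4000 m
Load 2 — point force P=20 kN at a=24/5 m (b=L-a=36/5):
  y_2 = -Pa(L-x)(2Lx-a²-x²)/(6LEI)  [x>a] = -20·(24/5)·(12-6)·(2·12·6-(24/5)²-6²)/(6·12·20000) = -531/15625 m
Superposition: y = Σ y_i = 26883/500000 m ≈ 0.053766 m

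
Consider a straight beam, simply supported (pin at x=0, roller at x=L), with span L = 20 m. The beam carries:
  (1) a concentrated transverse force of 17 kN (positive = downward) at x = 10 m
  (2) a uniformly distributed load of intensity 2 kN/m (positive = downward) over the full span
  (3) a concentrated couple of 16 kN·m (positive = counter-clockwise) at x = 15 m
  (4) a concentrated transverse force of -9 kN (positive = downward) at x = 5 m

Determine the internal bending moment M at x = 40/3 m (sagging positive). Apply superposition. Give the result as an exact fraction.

Load 1 — point force P=17 kN at a=10 m (b=L-a=10):
  M_1 = Pa(L-x)/L  [x>a] = 17·10·(20-(40/3))/20 = 170/3 kN·m
Load 2 — uniform load w=2 kN/m over full span:
  M_2 = wx(L-x)/2 = 2·(40/3)·(20-(40/3))/2 = 800/9 kN·m
Load 3 — applied couple M₀=16 kN·m at a=15 m (b=L-a=5):
  M_3 = M₀x/L  [x≤a] = 16·(40/3)/20 = 32/3 kN·m
Load 4 — point force P=-9 kN at a=5 m (b=L-a=15):
  M_4 = Pa(L-x)/L  [x>a] = (-9)·5·(20-(40/3))/20 = -15 kN·m
Superposition: M = Σ M_i = 1271/9 kN·m ≈ 141.222222 kN·m

M(40/3) = 1271/9 kN·m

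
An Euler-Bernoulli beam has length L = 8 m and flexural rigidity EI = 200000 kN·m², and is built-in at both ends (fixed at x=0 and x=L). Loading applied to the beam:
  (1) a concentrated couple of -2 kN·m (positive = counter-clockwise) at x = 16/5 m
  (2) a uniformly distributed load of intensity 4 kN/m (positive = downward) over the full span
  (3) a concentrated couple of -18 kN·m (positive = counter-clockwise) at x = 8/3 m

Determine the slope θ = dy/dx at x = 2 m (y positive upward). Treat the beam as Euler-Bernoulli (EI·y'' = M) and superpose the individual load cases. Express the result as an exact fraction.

θ(2) = -139/1250000 rad

Load 1 — applied couple M₀=-2 kN·m at a=16/5 m (b=L-a=24/5):
  θ_1 = (R_Ax²/2 - M_Ax)/EI  [x≤a] with R_A=-9/25, M_A=-6/25 = ((-9/25)·2²/2 - (-6/25)·2)/200000 = -3/2500000 rad
Load 2 — uniform load w=4 kN/m over full span:
  θ_2 = -wx(L-x)(L-2x)/(12EI) = -4·2·(8-2)·(8-2·2)/(12·200000) = -1/12500 rad
Load 3 — applied couple M₀=-18 kN·m at a=8/3 m (b=L-a=16/3):
  θ_3 = (R_Ax²/2 - M_Ax)/EI  [x≤a] with R_A=-3, M_A=0 = ((-3)·2²/2 - 0·2)/200000 = -3/100000 rad
Superposition: θ = Σ θ_i = -139/1250000 rad ≈ -0.000111 rad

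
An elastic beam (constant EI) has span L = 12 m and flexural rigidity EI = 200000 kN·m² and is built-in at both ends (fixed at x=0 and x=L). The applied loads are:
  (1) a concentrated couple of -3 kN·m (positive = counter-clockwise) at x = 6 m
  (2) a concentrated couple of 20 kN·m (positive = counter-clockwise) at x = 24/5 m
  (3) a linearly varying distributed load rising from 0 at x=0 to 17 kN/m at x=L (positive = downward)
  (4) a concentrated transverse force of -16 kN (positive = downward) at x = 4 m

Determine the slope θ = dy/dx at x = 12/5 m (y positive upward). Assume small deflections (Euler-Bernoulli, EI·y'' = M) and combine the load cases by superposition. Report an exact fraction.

Load 1 — applied couple M₀=-3 kN·m at a=6 m (b=L-a=6):
  θ_1 = (R_Ax²/2 - M_Ax)/EI  [x≤a] with R_A=-3/8, M_A=-3/4 = ((-3/8)·(12/5)²/2 - (-3/4)·(12/5))/200000 = 9/2500000 rad
Load 2 — applied couple M₀=20 kN·m at a=24/5 m (b=L-a=36/5):
  θ_2 = (R_Ax²/2 - M_Ax)/EI  [x≤a] with R_A=12/5, M_A=12/5 = ((12/5)·(12/5)²/2 - (12/5)·(12/5))/200000 = 9/1562500 rad
Load 3 — triangular load w₀=17 kN/m (0→w₀ over full span):
  θ_3 = -w₀(2x(L-x)(L-2x)(x+2L)+x²(L-x)²)/(120LEI) = -17·(2·(12/5)·(12-(12/5))·(12-2·(12/5))·((12/5)+2·12)+(12/5)²·(12-(12/5))²)/(120·12·200000) = -1071/1953125 rad
Load 4 — point force P=-16 kN at a=4 m (b=L-a=8):
  θ_4 = -Pb²x(2aL-(3a+b)x)/(2L³EI)  [x≤a] = -(-16)·8²·(12/5)·(2·4·12-(3·4+8)·(12/5))/(2·12³·200000) = 8/46875 rad
Superposition: θ = Σ θ_i = -69061/187500000 rad ≈ -0.000368 rad

θ(12/5) = -69061/187500000 rad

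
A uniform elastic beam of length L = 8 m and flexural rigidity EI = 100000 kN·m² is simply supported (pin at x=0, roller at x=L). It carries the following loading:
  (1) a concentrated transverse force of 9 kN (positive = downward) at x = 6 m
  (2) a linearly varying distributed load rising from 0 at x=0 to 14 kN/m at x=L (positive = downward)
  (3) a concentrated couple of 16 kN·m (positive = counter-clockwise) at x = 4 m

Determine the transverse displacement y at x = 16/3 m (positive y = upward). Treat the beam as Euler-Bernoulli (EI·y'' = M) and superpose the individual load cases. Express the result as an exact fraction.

Load 1 — point force P=9 kN at a=6 m (b=L-a=2):
  y_1 = -Pbx(L²-b²-x²)/(6LEI)  [x≤a] = -9·2·(16/3)·(8²-2²-(16/3)²)/(6·8·100000) = -71/112500 m
Load 2 — triangular load w₀=14 kN/m (0→w₀ over full span):
  y_2 = -w₀x(7L⁴-10L²x²+3x⁴)/(360LEI) = -14·(16/3)·(7·8⁴-10·8²·(16/3)²+3·(16/3)⁴)/(360·8·100000) = -7616/2278125 m
Load 3 — applied couple M₀=16 kN·m at a=4 m (b=L-a=4):
  y_3 = (M₀x³/(6L)-M₀(x-a)²/2+C₁x)/EI  [x>a] with C₁=M₀(3b²-L²)/(6L)=-16/3 = (16·(16/3)³/(6·8)-16·((16/3)-4)²/2+(-16/3)·(16/3))/100000 = 4/50625 m
Superposition: y = Σ y_i = -7099/1822500 m ≈ -0.003895 m

y(16/3) = -7099/1822500 m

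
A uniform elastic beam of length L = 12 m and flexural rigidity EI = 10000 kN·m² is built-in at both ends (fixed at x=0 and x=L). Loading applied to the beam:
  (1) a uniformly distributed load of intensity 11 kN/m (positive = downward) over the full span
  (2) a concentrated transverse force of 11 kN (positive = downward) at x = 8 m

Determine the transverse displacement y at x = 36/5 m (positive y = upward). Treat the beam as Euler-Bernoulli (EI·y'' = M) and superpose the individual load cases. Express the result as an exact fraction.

y(36/5) = -24354/390625 m

Load 1 — uniform load w=11 kN/m over full span:
  y_1 = -wx²(L-x)²/(24EI) = -11·(36/5)²·(12-(36/5))²/(24·10000) = -21384/390625 m
Load 2 — point force P=11 kN at a=8 m (b=L-a=4):
  y_2 = -Pb²x²(3aL-(3a+b)x)/(6L³EI)  [x≤a] = -11·4²·(36/5)²·(3·8·12-(3·8+4)·(36/5))/(6·12³·10000) = -594/78125 m
Superposition: y = Σ y_i = -24354/390625 m ≈ -0.062346 m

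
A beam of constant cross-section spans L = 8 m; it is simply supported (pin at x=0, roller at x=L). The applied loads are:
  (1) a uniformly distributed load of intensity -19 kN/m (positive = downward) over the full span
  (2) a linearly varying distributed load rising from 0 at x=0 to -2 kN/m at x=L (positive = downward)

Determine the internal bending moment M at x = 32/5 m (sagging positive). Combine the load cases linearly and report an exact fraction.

M(32/5) = -12928/125 kN·m

Load 1 — uniform load w=-19 kN/m over full span:
  M_1 = wx(L-x)/2 = (-19)·(32/5)·(8-(32/5))/2 = -2432/25 kN·m
Load 2 — triangular load w₀=-2 kN/m (0→w₀ over full span):
  M_2 = w₀Lx/6 - w₀x³/(6L) = (-2)·8·(32/5)/6 - (-2)·(32/5)³/(6·8) = -768/125 kN·m
Superposition: M = Σ M_i = -12928/125 kN·m ≈ -103.424000 kN·m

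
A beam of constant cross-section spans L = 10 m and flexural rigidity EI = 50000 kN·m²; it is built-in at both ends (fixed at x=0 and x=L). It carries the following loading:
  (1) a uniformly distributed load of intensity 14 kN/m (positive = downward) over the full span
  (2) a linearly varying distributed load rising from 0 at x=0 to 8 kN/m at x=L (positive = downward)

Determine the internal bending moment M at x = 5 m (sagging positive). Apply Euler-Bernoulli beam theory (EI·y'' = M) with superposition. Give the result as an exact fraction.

M(5) = 75 kN·m

Load 1 — uniform load w=14 kN/m over full span:
  M_1 = wLx/2 - wL²/12 - wx²/2 = 14·10·5/2 - 14·10²/12 - 14·5²/2 = 175/3 kN·m
Load 2 — triangular load w₀=8 kN/m (0→w₀ over full span):
  M_2 = 3w₀Lx/20 - w₀L²/30 - w₀x³/(6L) = 3·8·10·5/20 - 8·10²/30 - 8·5³/(6·10) = 50/3 kN·m
Superposition: M = Σ M_i = 75 kN·m ≈ 75.000000 kN·m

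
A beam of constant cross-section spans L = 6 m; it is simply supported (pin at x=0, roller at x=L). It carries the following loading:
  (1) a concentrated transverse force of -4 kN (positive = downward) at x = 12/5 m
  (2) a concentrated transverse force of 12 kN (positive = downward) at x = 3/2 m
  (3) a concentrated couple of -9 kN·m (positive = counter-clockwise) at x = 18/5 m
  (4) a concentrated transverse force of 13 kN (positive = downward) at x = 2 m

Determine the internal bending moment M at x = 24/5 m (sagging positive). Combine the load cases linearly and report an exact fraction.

M(24/5) = 217/25 kN·m

Load 1 — point force P=-4 kN at a=12/5 m (b=L-a=18/5):
  M_1 = Pa(L-x)/L  [x>a] = (-4)·(12/5)·(6-(24/5))/6 = -48/25 kN·m
Load 2 — point force P=12 kN at a=3/2 m (b=L-a=9/2):
  M_2 = Pa(L-x)/L  [x>a] = 12·(3/2)·(6-(24/5))/6 = 18/5 kN·m
Load 3 — applied couple M₀=-9 kN·m at a=18/5 m (b=L-a=12/5):
  M_3 = M₀x/L - M₀  [x>a] = (-9)·(24/5)/6 - (-9) = 9/5 kN·m
Load 4 — point force P=13 kN at a=2 m (b=L-a=4):
  M_4 = Pa(L-x)/L  [x>a] = 13·2·(6-(24/5))/6 = 26/5 kN·m
Superposition: M = Σ M_i = 217/25 kN·m ≈ 8.680000 kN·m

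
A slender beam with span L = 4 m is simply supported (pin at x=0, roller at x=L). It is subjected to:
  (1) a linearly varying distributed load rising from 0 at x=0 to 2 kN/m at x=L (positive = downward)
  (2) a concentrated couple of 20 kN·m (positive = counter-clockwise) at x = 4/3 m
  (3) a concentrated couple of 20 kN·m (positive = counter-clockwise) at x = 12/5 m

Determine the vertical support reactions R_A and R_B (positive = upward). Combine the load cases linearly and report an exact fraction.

Load 1 — triangular load w₀=2 kN/m (0→w₀ over full span):
  R_A = w₀L/6 = 2·4/6 = 4/3 kN
  R_B = w₀L/3 = 2·4/3 = 8/3 kN
Load 2 — applied couple M₀=20 kN·m at a=4/3 m (b=L-a=8/3):
  R_A = M₀/L = 20/4 = 5 kN
  R_B = -M₀/L = -20/4 = -5 kN
Load 3 — applied couple M₀=20 kN·m at a=12/5 m (b=L-a=8/5):
  R_A = M₀/L = 20/4 = 5 kN
  R_B = -M₀/L = -20/4 = -5 kN
Superposition: R_A = 34/3 kN, R_B = -22/3 kN

R_A = 34/3 kN, R_B = -22/3 kN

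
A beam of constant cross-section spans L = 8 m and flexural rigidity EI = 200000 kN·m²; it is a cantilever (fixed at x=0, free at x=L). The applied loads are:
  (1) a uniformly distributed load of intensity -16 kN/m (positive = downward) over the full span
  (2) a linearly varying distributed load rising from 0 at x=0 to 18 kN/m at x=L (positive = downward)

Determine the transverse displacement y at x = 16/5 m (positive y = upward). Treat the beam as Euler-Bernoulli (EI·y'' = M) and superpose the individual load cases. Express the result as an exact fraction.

Load 1 — uniform load w=-16 kN/m over full span:
  y_1 = -wx²(x²-4Lx+6L²)/(24EI) = -(-16)·(16/5)²·((16/5)²-4·8·(16/5)+6·8²)/(24·200000) = 19456/1953125 m
Load 2 — triangular load w₀=18 kN/m (0→w₀ over full span):
  y_2 = (w₀Lx³/12-w₀L²x²/6-w₀x⁵/(120L))/EI = (18·8·(16/5)³/12-18·8²·(16/5)²/6-18·(16/5)⁵/(120·8))/200000 = -385536/48828125 m
Superposition: y = Σ y_i = 100864/48828125 m ≈ 0.002066 m

y(16/5) = 100864/48828125 m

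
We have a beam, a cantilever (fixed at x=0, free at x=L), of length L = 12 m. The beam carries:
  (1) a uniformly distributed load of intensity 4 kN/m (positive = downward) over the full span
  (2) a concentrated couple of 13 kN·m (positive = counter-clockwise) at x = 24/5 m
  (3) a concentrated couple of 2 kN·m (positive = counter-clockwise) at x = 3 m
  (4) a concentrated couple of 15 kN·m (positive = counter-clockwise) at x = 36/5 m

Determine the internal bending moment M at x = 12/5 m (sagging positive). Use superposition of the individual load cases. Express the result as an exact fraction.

M(12/5) = -3858/25 kN·m

Load 1 — uniform load w=4 kN/m over full span:
  M_1 = -w(L-x)²/2 = -4·(12-(12/5))²/2 = -4608/25 kN·m
Load 2 — applied couple M₀=13 kN·m at a=24/5 m (b=L-a=36/5):
  M_2 = M₀  [x≤a] = 13 = 13 kN·m
Load 3 — applied couple M₀=2 kN·m at a=3 m (b=L-a=9):
  M_3 = M₀  [x≤a] = 2 = 2 kN·m
Load 4 — applied couple M₀=15 kN·m at a=36/5 m (b=L-a=24/5):
  M_4 = M₀  [x≤a] = 15 = 15 kN·m
Superposition: M = Σ M_i = -3858/25 kN·m ≈ -154.320000 kN·m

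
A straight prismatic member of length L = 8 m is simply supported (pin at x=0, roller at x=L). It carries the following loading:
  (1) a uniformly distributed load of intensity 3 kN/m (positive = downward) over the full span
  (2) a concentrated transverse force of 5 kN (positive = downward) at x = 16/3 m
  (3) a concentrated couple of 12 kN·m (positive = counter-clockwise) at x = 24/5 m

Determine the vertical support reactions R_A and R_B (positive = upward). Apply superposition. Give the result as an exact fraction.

R_A = 91/6 kN, R_B = 83/6 kN

Load 1 — uniform load w=3 kN/m over full span:
  R_A = wL/2 = 3·8/2 = 12 kN
  R_B = wL/2 = 3·8/2 = 12 kN
Load 2 — point force P=5 kN at a=16/3 m (b=L-a=8/3):
  R_A = Pb/L = 5·(8/3)/8 = 5/3 kN
  R_B = Pa/L = 5·(16/3)/8 = 10/3 kN
Load 3 — applied couple M₀=12 kN·m at a=24/5 m (b=L-a=16/5):
  R_A = M₀/L = 12/8 = 3/2 kN
  R_B = -M₀/L = -12/8 = -3/2 kN
Superposition: R_A = 91/6 kN, R_B = 83/6 kN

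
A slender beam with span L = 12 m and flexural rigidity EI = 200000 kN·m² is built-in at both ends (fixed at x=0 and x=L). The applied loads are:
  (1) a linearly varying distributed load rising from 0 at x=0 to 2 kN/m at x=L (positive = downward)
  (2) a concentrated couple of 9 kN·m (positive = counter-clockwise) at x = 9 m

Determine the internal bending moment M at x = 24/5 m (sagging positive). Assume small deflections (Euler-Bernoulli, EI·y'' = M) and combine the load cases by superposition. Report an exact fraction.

M(24/5) = 11691/2000 kN·m

Load 1 — triangular load w₀=2 kN/m (0→w₀ over full span):
  M_1 = 3w₀Lx/20 - w₀L²/30 - w₀x³/(6L) = 3·2·12·(24/5)/20 - 2·12²/30 - 2·(24/5)³/(6·12) = 576/125 kN·m
Load 2 — applied couple M₀=9 kN·m at a=9 m (b=L-a=3):
  M_2 = R_Ax - M_A  [x≤a] with R_A=27/32, M_A=45/16 = (27/32)·(24/5) - (45/16) = 99/80 kN·m
Superposition: M = Σ M_i = 11691/2000 kN·m ≈ 5.845500 kN·m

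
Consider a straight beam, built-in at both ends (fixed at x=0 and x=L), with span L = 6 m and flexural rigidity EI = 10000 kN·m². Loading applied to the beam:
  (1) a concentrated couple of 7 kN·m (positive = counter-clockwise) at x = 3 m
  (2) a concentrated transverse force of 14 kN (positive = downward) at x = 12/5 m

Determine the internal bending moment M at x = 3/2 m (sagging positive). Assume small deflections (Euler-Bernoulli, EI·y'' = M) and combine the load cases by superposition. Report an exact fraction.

Load 1 — applied couple M₀=7 kN·m at a=3 m (b=L-a=3):
  M_1 = R_Ax - M_A  [x≤a] with R_A=7/4, M_A=7/4 = (7/4)·(3/2) - (7/4) = 7/8 kN·m
Load 2 — point force P=14 kN at a=12/5 m (b=L-a=18/5):
  M_2 = Pb²(3a+b)x/L³ - Pab²/L²  [x≤a] = 14·(18/5)²·(3·(12/5)+(18/5))·(3/2)/6³ - 14·(12/5)·(18/5)²/6² = 189/125 kN·m
Superposition: M = Σ M_i = 2387/1000 kN·m ≈ 2.387000 kN·m

M(3/2) = 2387/1000 kN·m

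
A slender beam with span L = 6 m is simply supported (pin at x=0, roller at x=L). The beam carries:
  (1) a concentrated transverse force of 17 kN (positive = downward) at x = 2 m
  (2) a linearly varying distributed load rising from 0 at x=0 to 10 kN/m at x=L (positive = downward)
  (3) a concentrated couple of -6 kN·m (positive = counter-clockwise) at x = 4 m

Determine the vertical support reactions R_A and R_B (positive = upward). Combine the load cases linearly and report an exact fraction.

Load 1 — point force P=17 kN at a=2 m (b=L-a=4):
  R_A = Pb/L = 17·4/6 = 34/3 kN
  R_B = Pa/L = 17·2/6 = 17/3 kN
Load 2 — triangular load w₀=10 kN/m (0→w₀ over full span):
  R_A = w₀L/6 = 10·6/6 = 10 kN
  R_B = w₀L/3 = 10·6/3 = 20 kN
Load 3 — applied couple M₀=-6 kN·m at a=4 m (b=L-a=2):
  R_A = M₀/L = (-6)/6 = -1 kN
  R_B = -M₀/L = -(-6)/6 = 1 kN
Superposition: R_A = 61/3 kN, R_B = 80/3 kN

R_A = 61/3 kN, R_B = 80/3 kN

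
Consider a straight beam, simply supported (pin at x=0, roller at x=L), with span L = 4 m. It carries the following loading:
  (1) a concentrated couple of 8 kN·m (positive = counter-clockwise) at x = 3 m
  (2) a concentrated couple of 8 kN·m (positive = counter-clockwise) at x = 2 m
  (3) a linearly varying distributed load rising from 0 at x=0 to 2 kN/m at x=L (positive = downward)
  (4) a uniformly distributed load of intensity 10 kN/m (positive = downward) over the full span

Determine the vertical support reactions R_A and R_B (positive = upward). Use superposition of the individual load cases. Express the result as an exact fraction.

Load 1 — applied couple M₀=8 kN·m at a=3 m (b=L-a=1):
  R_A = M₀/L = 8/4 = 2 kN
  R_B = -M₀/L = -8/4 = -2 kN
Load 2 — applied couple M₀=8 kN·m at a=2 m (b=L-a=2):
  R_A = M₀/L = 8/4 = 2 kN
  R_B = -M₀/L = -8/4 = -2 kN
Load 3 — triangular load w₀=2 kN/m (0→w₀ over full span):
  R_A = w₀L/6 = 2·4/6 = 4/3 kN
  R_B = w₀L/3 = 2·4/3 = 8/3 kN
Load 4 — uniform load w=10 kN/m over full span:
  R_A = wL/2 = 10·4/2 = 20 kN
  R_B = wL/2 = 10·4/2 = 20 kN
Superposition: R_A = 76/3 kN, R_B = 56/3 kN

R_A = 76/3 kN, R_B = 56/3 kN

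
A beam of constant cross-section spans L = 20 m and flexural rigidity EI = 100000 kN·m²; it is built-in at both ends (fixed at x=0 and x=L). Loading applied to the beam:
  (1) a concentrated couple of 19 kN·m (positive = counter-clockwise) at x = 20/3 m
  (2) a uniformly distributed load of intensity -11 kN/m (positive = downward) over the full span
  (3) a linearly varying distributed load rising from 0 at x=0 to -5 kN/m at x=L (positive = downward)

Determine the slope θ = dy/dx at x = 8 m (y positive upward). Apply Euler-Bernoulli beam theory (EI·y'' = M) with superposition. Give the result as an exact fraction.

Load 1 — applied couple M₀=19 kN·m at a=20/3 m (b=L-a=40/3):
  θ_1 = (R_Ax²/2 - M_Ax - M₀(x-a))/EI  [x>a] with R_A=19/15, M_A=0 = ((19/15)·8²/2 - 0·8 - 19·(8-(20/3)))/100000 = 19/125000 rad
Load 2 — uniform load w=-11 kN/m over full span:
  θ_2 = -wx(L-x)(L-2x)/(12EI) = -(-11)·8·(20-8)·(20-2·8)/(12·100000) = 11/3125 rad
Load 3 — triangular load w₀=-5 kN/m (0→w₀ over full span):
  θ_3 = -w₀(2x(L-x)(L-2x)(x+2L)+x²(L-x)²)/(120LEI) = -(-5)·(2·8·(20-8)·(20-2·8)·(8+2·20)+8²·(20-8)²)/(120·20·100000) = 3/3125 rad
Superposition: θ = Σ θ_i = 579/125000 rad ≈ 0.004632 rad

θ(8) = 579/125000 rad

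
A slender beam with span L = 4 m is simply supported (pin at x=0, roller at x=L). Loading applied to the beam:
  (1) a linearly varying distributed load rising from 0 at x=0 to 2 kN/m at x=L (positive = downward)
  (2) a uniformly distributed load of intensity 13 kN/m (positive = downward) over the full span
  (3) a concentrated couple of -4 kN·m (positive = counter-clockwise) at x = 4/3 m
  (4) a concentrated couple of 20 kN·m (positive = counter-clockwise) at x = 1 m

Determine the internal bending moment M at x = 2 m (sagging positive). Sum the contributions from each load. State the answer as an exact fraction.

Load 1 — triangular load w₀=2 kN/m (0→w₀ over full span):
  M_1 = w₀Lx/6 - w₀x³/(6L) = 2·4·2/6 - 2·2³/(6·4) = 2 kN·m
Load 2 — uniform load w=13 kN/m over full span:
  M_2 = wx(L-x)/2 = 13·2·(4-2)/2 = 26 kN·m
Load 3 — applied couple M₀=-4 kN·m at a=4/3 m (b=L-a=8/3):
  M_3 = M₀x/L - M₀  [x>a] = (-4)·2/4 - (-4) = 2 kN·m
Load 4 — applied couple M₀=20 kN·m at a=1 m (b=L-a=3):
  M_4 = M₀x/L - M₀  [x>a] = 20·2/4 - 20 = -10 kN·m
Superposition: M = Σ M_i = 20 kN·m ≈ 20.000000 kN·m

M(2) = 20 kN·m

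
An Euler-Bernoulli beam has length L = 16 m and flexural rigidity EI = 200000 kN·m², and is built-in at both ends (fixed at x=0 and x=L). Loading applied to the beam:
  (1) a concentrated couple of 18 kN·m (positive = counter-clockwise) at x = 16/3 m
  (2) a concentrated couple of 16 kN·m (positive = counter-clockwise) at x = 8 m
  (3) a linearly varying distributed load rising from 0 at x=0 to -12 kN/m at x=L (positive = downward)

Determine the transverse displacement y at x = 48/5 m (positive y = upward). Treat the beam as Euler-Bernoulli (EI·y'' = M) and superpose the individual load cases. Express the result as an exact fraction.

y(48/5) = 257616/48828125 m

Load 1 — applied couple M₀=18 kN·m at a=16/3 m (b=L-a=32/3):
  y_1 = (R_Ax³/6 - M_Ax²/2 - M₀(x-a)²/2)/EI  [x>a] with R_A=3/2, M_A=0 = ((3/2)·(48/5)³/6 - 0·(48/5)²/2 - 18·((48/5)-(16/3))²/2)/200000 = 112/390625 m
Load 2 — applied couple M₀=16 kN·m at a=8 m (b=L-a=8):
  y_2 = (R_Ax³/6 - M_Ax²/2 - M₀(x-a)²/2)/EI  [x>a] with R_A=3/2, M_A=4 = ((3/2)·(48/5)³/6 - 4·(48/5)²/2 - 16·((48/5)-8)²/2)/200000 = 32/390625 m
Load 3 — triangular load w₀=-12 kN/m (0→w₀ over full span):
  y_3 = -w₀x²(L-x)²(x+2L)/(120LEI) = -(-12)·(48/5)²·(16-(48/5))²·((48/5)+2·16)/(120·16·200000) = 239616/48828125 m
Superposition: y = Σ y_i = 257616/48828125 m ≈ 0.005276 m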